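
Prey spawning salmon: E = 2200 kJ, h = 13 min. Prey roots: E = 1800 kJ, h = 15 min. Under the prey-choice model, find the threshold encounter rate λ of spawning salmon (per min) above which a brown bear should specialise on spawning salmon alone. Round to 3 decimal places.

0.188 per min

The zero-one rule: include roots iff E₂/h₂ > λE₁/(1+λh₁). Equality gives the switch point.
λE₁h₂ = E₂ + λE₂h₁ ⇒ λ = E₂/(E₁h₂ − E₂h₁) = 1800/(3.3e+04 − 2.34e+04) = 0.1875 per min.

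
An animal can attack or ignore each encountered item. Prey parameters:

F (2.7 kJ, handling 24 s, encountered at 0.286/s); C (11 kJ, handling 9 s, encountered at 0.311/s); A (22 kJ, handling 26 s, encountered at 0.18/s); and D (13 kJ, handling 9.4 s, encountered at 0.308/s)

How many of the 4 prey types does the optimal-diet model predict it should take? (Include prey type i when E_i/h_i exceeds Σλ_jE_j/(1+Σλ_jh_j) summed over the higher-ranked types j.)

Profitabilities (E/h, kJ/s): D 1.38, C 1.22, A 0.846, F 0.113. Add prey in this order while the next type's profitability exceeds the intake rate on those already taken.
Rate on top 1: 1.028. C: 1.22 > 1.028 → include.
Rate on top 2: 1.109. A: 0.846 < 1.109 → exclude; stop.
Optimal diet: D, C — 2 of 4 types.

2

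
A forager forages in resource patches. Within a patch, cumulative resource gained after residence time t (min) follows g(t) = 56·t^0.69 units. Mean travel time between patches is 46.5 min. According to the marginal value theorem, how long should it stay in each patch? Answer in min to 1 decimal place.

Optimal t* satisfies g'(t*) = g(t*)/(T + t*).
g'(t) = 0.69·56·t^-0.31. Setting 0.69·56·t^-0.31 = 56·t^0.69/(46.5+t) gives 0.69(46.5+t) = t, so 0.31·t = 0.69×46.5.
t* = 0.69×46.5/0.31 = 103.5 min.

103.5 min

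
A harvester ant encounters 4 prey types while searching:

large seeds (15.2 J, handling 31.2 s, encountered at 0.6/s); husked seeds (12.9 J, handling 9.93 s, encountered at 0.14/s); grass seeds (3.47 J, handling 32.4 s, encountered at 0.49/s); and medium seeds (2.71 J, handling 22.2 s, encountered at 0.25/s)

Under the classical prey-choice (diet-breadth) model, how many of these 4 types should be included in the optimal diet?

1

Rank by E/h (J/s): husked seeds 1.3, large seeds 0.487, medium seeds 0.122, grass seeds 0.107. Include each in turn until the next type's E/h falls below the running intake rate.
Rate on top 1: 0.7556. large seeds: 0.487 < 0.7556 → exclude; stop.
Optimal diet: husked seeds — 1 of 4 types.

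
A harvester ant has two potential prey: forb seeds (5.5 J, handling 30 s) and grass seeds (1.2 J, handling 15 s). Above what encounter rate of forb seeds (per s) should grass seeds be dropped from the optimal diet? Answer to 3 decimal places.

0.026 per s

Drop grass seeds once their profitability E₂/h₂ falls below the rate achievable on forb seeds alone: E₂/h₂ = λE₁/(1 + λh₁).
Solve for λ: λE₁h₂ = E₂(1 + λh₁) → λ(E₁h₂ − E₂h₁) = E₂ → λ = E₂/(E₁h₂ − E₂h₁).
λ = 1.2/(5.5×15 − 1.2×30) = 1.2/46.5 = 0.02581 per s.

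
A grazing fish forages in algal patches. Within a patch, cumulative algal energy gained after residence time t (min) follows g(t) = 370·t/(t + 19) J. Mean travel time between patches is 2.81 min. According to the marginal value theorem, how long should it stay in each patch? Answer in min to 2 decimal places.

7.31 min

Maximise g(t)/(T+t): set derivative to zero → g'(t)(T+t) = g(t).
g'(t) = 370·19/(t + 19)². Setting 370·19/(t+19)² = 370t/[(t+19)(2.81+t)] gives 19(2.81+t) = t(t+19), so t² = 19×2.81 = 53.39.
t* = √53.39 = 7.307 min.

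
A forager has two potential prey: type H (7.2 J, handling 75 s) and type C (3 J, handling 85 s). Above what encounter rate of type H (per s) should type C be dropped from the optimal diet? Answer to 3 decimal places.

The zero-one rule: include type C iff E₂/h₂ > λE₁/(1+λh₁). Equality gives the switch point.
λE₁h₂ = E₂ + λE₂h₁ ⇒ λ = E₂/(E₁h₂ − E₂h₁) = 3/(612 − 225) = 0.007752 per s.

0.008 per s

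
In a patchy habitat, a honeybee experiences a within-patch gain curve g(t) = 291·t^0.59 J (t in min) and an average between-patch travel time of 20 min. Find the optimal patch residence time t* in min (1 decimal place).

Maximise g(t)/(T+t): set derivative to zero → g'(t)(T+t) = g(t).
g'(t) = 0.59·291·t^-0.41. Setting 0.59·291·t^-0.41 = 291·t^0.59/(20+t) gives 0.59(20+t) = t, so 0.41·t = 0.59×20.
t* = 0.59×20/0.41 = 28.78 min.

28.8 min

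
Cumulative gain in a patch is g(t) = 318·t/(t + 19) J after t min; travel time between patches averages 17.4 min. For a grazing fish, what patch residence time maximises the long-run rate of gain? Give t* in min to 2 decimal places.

Optimal t* satisfies g'(t*) = g(t*)/(T + t*).
g'(t) = 318·19/(t + 19)². Setting 318·19/(t+19)² = 318t/[(t+19)(17.4+t)] gives 19(17.4+t) = t(t+19), so t² = 19×17.4 = 330.6.
t* = √330.6 = 18.18 min.

18.18 min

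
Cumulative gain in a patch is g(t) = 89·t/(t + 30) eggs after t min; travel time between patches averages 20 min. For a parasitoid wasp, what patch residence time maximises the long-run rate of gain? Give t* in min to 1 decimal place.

24.5 min

Optimal t* satisfies g'(t*) = g(t*)/(T + t*).
g'(t) = 89·30/(t + 30)². Setting 89·30/(t+30)² = 89t/[(t+30)(20+t)] gives 30(20+t) = t(t+30), so t² = 30×20 = 600.
t* = √600 = 24.49 min.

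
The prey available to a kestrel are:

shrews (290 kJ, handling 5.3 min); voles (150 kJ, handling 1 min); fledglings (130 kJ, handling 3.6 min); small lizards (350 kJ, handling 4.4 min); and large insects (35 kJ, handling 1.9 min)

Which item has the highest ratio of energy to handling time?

voles

Profitability E/h (kJ/min): shrews = 290/5.3 = 54.7, voles = 150/1 = 150, fledglings = 130/3.6 = 36.1, small lizards = 350/4.4 = 79.5, large insects = 35/1.9 = 18.4.
Ranked: voles > small lizards > shrews > fledglings > large insects.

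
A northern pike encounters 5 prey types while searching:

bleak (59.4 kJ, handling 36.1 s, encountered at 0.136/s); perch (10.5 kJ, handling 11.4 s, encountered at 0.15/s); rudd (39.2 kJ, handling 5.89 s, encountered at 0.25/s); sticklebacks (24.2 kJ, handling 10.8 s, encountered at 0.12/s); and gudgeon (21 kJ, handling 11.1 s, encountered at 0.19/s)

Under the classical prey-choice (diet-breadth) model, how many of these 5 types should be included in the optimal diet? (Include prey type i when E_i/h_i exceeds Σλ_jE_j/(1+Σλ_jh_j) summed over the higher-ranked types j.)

Profitabilities (E/h, kJ/s): rudd 6.66, sticklebacks 2.24, gudgeon 1.89, bleak 1.65, perch 0.921. Add prey in this order while the next type's profitability exceeds the intake rate on those already taken.
Rate on top 1: 3.964. sticklebacks: 2.24 < 3.964 → exclude; stop.
Optimal diet: rudd — 1 of 5 types.

1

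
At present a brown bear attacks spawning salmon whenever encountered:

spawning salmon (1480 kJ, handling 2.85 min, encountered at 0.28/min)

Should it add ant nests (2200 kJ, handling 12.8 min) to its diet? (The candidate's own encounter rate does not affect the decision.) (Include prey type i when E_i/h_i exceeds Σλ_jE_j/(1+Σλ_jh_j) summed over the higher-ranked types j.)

Intake rate on the current diet: R = (0.28×1480) / (1 + 0.28×2.85) = 414.4/1.798 = 230.5 kJ/min.
Profitability of ant nests: 2200/12.8 = 171.9 kJ/min.
171.9 < 230.5, so adding ant nests would lower the average — exclude it.

No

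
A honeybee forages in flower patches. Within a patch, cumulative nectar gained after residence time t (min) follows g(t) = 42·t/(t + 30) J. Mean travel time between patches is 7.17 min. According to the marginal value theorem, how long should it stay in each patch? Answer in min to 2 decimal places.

14.67 min

By the marginal value theorem, leave when the instantaneous gain rate g'(t) equals the habitat-wide average g(t)/(T + t).
g'(t) = 42·30/(t + 30)². Setting 42·30/(t+30)² = 42t/[(t+30)(7.17+t)] gives 30(7.17+t) = t(t+30), so t² = 30×7.17 = 215.1.
t* = √215.1 = 14.67 min.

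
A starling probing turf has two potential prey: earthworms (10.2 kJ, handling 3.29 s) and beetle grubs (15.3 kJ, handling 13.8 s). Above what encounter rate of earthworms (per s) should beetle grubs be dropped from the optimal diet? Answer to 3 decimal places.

At the threshold, the rate on earthworms alone equals the profitability of beetle grubs: λ·10.2/(1 + λ·3.29) = 15.3/13.8 = 1.109.
Rearranging, λ(10.2 − 1.109×3.29) = 1.109, so λ = 1.109/6.552 = 0.1692 per s.

0.169 per s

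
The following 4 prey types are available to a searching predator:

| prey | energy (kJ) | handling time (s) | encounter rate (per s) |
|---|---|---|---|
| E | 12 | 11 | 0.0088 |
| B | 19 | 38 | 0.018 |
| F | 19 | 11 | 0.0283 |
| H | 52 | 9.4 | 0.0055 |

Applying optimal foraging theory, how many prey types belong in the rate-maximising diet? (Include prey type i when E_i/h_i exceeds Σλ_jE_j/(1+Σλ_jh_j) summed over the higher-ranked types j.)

3

E/h in descending order: H 5.53, F 1.73, E 1.09, B 0.5 kJ/s. The optimal diet is the largest prefix of this list for which every included type satisfies E_i/h_i > R on the types above it.
Rate on top 1: 0.2719. F: 1.73 > 0.2719 → include.
Rate on top 2: 0.6043. E: 1.09 > 0.6043 → include.
Rate on top 3: 0.6366. B: 0.5 < 0.6366 → exclude; stop.
Optimal diet: H, F, E — 3 of 4 types.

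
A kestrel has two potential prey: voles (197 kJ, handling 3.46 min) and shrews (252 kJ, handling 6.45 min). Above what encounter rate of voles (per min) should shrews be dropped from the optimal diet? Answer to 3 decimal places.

0.632 per min

Drop shrews once their profitability E₂/h₂ falls below the rate achievable on voles alone: E₂/h₂ = λE₁/(1 + λh₁).
Solve for λ: λE₁h₂ = E₂(1 + λh₁) → λ(E₁h₂ − E₂h₁) = E₂ → λ = E₂/(E₁h₂ − E₂h₁).
λ = 252/(197×6.45 − 252×3.46) = 252/398.7 = 0.632 per min.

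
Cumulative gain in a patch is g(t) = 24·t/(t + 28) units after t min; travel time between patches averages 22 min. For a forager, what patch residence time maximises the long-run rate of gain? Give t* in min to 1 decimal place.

Optimal t* satisfies g'(t*) = g(t*)/(T + t*).
g'(t) = 24·28/(t + 28)². Setting 24·28/(t+28)² = 24t/[(t+28)(22+t)] gives 28(22+t) = t(t+28), so t² = 28×22 = 616.
t* = √616 = 24.82 min.

24.8 min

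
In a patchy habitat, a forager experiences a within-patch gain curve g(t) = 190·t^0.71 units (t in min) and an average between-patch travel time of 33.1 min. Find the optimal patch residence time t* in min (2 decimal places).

81.04 min

Maximise g(t)/(T+t): set derivative to zero → g'(t)(T+t) = g(t).
g'(t) = 0.71·190·t^-0.29. Setting 0.71·190·t^-0.29 = 190·t^0.71/(33.1+t) gives 0.71(33.1+t) = t, so 0.29·t = 0.71×33.1.
t* = 0.71×33.1/0.29 = 81.04 min.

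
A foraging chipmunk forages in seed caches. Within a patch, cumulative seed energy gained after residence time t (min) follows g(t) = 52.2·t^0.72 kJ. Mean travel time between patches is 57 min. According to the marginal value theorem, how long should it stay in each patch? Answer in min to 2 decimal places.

146.57 min

Maximise g(t)/(T+t): set derivative to zero → g'(t)(T+t) = g(t).
g'(t) = 0.72·52.2·t^-0.28. Setting 0.72·52.2·t^-0.28 = 52.2·t^0.72/(57+t) gives 0.72(57+t) = t, so 0.28·t = 0.72×57.
t* = 0.72×57/0.28 = 146.6 min.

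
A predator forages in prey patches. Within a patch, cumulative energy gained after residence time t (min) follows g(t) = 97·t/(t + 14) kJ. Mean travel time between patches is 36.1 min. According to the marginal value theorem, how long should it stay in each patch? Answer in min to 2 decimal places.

22.48 min

Maximise g(t)/(T+t): set derivative to zero → g'(t)(T+t) = g(t).
g'(t) = 97·14/(t + 14)². Setting 97·14/(t+14)² = 97t/[(t+14)(36.1+t)] gives 14(36.1+t) = t(t+14), so t² = 14×36.1 = 505.4.
t* = √505.4 = 22.48 min.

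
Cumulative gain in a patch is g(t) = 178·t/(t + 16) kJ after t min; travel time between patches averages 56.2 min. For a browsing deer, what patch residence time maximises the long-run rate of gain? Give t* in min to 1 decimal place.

30.0 min

By the marginal value theorem, leave when the instantaneous gain rate g'(t) equals the habitat-wide average g(t)/(T + t).
g'(t) = 178·16/(t + 16)². Setting 178·16/(t+16)² = 178t/[(t+16)(56.2+t)] gives 16(56.2+t) = t(t+16), so t² = 16×56.2 = 899.2.
t* = √899.2 = 29.99 min.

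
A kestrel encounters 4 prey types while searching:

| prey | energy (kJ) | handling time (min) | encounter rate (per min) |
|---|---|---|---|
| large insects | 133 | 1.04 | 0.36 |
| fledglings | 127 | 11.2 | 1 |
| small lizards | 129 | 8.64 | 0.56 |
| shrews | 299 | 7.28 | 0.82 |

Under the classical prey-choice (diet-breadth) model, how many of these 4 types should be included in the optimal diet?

2

Profitabilities (E/h, kJ/min): large insects 128, shrews 41.1, small lizards 14.9, fledglings 11.3. Add prey in this order while the next type's profitability exceeds the intake rate on those already taken.
Rate on top 1: 34.84. shrews: 41.1 > 34.84 → include.
Rate on top 2: 39.9. small lizards: 14.9 < 39.9 → exclude; stop.
Optimal diet: large insects, shrews — 2 of 4 types.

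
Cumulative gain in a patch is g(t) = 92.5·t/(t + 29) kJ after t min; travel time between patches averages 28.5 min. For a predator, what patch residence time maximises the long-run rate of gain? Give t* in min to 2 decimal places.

28.75 min

Optimal t* satisfies g'(t*) = g(t*)/(T + t*).
g'(t) = 92.5·29/(t + 29)². Setting 92.5·29/(t+29)² = 92.5t/[(t+29)(28.5+t)] gives 29(28.5+t) = t(t+29), so t² = 29×28.5 = 826.5.
t* = √826.5 = 28.75 min.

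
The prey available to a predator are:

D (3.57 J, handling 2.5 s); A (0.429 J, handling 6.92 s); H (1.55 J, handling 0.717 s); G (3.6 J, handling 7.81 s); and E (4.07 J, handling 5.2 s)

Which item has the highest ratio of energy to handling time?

H

Profitability E/h (J/s): D = 3.57/2.5 = 1.43, A = 0.429/6.92 = 0.062, H = 1.55/0.717 = 2.16, G = 3.6/7.81 = 0.461, E = 4.07/5.2 = 0.783.
Ranked: H > D > E > G > A.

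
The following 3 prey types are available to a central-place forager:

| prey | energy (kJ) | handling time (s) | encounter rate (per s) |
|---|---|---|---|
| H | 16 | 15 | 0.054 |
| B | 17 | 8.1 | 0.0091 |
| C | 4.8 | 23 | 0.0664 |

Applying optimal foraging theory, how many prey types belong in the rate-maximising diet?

Profitabilities (E/h, kJ/s): B 2.1, H 1.07, C 0.209. Add prey in this order while the next type's profitability exceeds the intake rate on those already taken.
Rate on top 1: 0.1441. H: 1.07 > 0.1441 → include.
Rate on top 2: 0.5408. C: 0.209 < 0.5408 → exclude; stop.
Optimal diet: B, H — 2 of 3 types.

2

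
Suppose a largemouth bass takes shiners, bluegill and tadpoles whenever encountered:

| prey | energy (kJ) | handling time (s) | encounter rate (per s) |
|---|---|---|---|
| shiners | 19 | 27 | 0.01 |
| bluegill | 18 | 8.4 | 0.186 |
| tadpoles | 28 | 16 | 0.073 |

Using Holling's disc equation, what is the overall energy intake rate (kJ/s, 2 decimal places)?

1.40 kJ/s

R = Σλ_iE_i / (1 + Σλ_ih_i)
Numerator: 0.01×19 + 0.186×18 + 0.073×28 = 5.582
Denominator: 1 + 0.01×27 + 0.186×8.4 + 0.073×16 = 4
R = 5.582/4 = 1.395 kJ/s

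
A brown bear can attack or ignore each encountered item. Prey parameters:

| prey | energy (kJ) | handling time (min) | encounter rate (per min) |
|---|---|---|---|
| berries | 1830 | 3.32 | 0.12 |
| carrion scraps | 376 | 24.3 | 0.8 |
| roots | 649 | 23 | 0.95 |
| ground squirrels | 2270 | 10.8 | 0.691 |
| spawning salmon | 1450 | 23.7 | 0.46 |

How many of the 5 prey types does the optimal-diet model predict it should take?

2

E/h in descending order: berries 551, ground squirrels 210, spawning salmon 61.2, roots 28.2, carrion scraps 15.5 kJ/min. The optimal diet is the largest prefix of this list for which every included type satisfies E_i/h_i > R on the types above it.
Rate on top 1: 157. ground squirrels: 210 > 157 → include.
Rate on top 2: 201.8. spawning salmon: 61.2 < 201.8 → exclude; stop.
Optimal diet: berries, ground squirrels — 2 of 5 types.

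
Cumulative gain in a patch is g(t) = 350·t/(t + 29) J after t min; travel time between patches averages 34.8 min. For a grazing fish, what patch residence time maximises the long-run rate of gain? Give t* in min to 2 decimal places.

By the marginal value theorem, leave when the instantaneous gain rate g'(t) equals the habitat-wide average g(t)/(T + t).
g'(t) = 350·29/(t + 29)². Setting 350·29/(t+29)² = 350t/[(t+29)(34.8+t)] gives 29(34.8+t) = t(t+29), so t² = 29×34.8 = 1009.
t* = √1009 = 31.77 min.

31.77 min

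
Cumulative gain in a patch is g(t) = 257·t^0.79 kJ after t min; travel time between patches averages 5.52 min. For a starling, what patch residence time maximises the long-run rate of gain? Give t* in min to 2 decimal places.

By the marginal value theorem, leave when the instantaneous gain rate g'(t) equals the habitat-wide average g(t)/(T + t).
g'(t) = 0.79·257·t^-0.21. Setting 0.79·257·t^-0.21 = 257·t^0.79/(5.52+t) gives 0.79(5.52+t) = t, so 0.21·t = 0.79×5.52.
t* = 0.79×5.52/0.21 = 20.77 min.

20.77 min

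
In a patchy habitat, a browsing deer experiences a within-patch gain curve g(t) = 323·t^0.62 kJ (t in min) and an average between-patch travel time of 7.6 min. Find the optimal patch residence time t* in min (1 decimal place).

12.4 min

Optimal t* satisfies g'(t*) = g(t*)/(T + t*).
g'(t) = 0.62·323·t^-0.38. Setting 0.62·323·t^-0.38 = 323·t^0.62/(7.6+t) gives 0.62(7.6+t) = t, so 0.38·t = 0.62×7.6.
t* = 0.62×7.6/0.38 = 12.4 min.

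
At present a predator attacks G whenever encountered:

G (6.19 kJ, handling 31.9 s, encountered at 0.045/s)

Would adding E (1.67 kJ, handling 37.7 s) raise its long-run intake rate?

Current rate: (0.045×6.19)/(1 + 0.045×31.9) = 0.1144 kJ/s.
Profitability of E: 1.67/37.7 = 0.0443 kJ/s.
0.0443 < 0.1144, so adding E would lower the average — exclude it.

No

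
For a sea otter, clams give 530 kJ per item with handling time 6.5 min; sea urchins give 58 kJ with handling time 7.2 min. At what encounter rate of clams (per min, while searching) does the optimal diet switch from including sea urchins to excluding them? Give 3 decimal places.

At the threshold, the rate on clams alone equals the profitability of sea urchins: λ·530/(1 + λ·6.5) = 58/7.2 = 8.056.
Rearranging, λ(530 − 8.056×6.5) = 8.056, so λ = 8.056/477.6 = 0.01687 per min.

0.017 per min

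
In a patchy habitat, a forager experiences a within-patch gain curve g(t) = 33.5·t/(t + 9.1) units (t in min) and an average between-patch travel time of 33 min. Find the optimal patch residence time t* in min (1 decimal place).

Maximise g(t)/(T+t): set derivative to zero → g'(t)(T+t) = g(t).
g'(t) = 33.5·9.1/(t + 9.1)². Setting 33.5·9.1/(t+9.1)² = 33.5t/[(t+9.1)(33+t)] gives 9.1(33+t) = t(t+9.1), so t² = 9.1×33 = 300.3.
t* = √300.3 = 17.33 min.

17.3 min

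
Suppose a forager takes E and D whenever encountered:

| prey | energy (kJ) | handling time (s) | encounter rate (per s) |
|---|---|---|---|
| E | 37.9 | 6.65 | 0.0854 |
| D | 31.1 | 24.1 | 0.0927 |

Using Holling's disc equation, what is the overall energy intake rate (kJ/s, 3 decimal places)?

1.610 kJ/s

Energy encountered per unit search time: 0.0854×37.9 + 0.0927×31.1 = 6.12 kJ/s.
Handling time per unit search time: 0.0854×6.65 + 0.0927×24.1 = 2.802.
Rate = 6.12/(1 + 2.802) = 1.61 kJ/s.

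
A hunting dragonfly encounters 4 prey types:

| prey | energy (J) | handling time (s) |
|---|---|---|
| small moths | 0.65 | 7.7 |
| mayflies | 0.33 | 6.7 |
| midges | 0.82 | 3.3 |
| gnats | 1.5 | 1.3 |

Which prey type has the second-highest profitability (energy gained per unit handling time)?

midges

Profitability E/h (J/s): small moths = 0.65/7.7 = 0.0844, mayflies = 0.33/6.7 = 0.0493, midges = 0.82/3.3 = 0.248, gnats = 1.5/1.3 = 1.15.
Ranked: gnats > midges > small moths > mayflies.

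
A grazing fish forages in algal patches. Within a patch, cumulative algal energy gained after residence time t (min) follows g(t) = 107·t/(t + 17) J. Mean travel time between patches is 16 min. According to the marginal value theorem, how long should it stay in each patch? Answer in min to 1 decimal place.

16.5 min

By the marginal value theorem, leave when the instantaneous gain rate g'(t) equals the habitat-wide average g(t)/(T + t).
g'(t) = 107·17/(t + 17)². Setting 107·17/(t+17)² = 107t/[(t+17)(16+t)] gives 17(16+t) = t(t+17), so t² = 17×16 = 272.
t* = √272 = 16.49 min.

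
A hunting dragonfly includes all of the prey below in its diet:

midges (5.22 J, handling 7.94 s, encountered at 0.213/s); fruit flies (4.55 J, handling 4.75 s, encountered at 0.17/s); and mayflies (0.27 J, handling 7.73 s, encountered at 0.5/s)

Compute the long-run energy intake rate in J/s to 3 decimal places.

0.274 J/s

R = (0.213×5.22 + 0.17×4.55 + 0.5×0.27) / (1 + 0.213×7.94 + 0.17×4.75 + 0.5×7.73) = 2.02/7.364 = 0.2744 J/s.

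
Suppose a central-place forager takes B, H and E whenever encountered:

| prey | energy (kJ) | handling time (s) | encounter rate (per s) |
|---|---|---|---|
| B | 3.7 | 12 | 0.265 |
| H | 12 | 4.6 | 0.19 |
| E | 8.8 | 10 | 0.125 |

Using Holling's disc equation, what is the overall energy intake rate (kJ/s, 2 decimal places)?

R = (0.265×3.7 + 0.19×12 + 0.125×8.8) / (1 + 0.265×12 + 0.19×4.6 + 0.125×10) = 4.361/6.304 = 0.6917 kJ/s.

0.69 kJ/s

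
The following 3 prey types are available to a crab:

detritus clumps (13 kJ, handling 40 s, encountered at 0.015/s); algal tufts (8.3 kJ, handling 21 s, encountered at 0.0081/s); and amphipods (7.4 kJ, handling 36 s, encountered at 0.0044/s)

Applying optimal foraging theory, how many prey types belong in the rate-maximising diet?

Profitabilities (E/h, kJ/s): algal tufts 0.395, detritus clumps 0.325, amphipods 0.206. Add prey in this order while the next type's profitability exceeds the intake rate on those already taken.
Rate on top 1: 0.05746. detritus clumps: 0.325 > 0.05746 → include.
Rate on top 2: 0.1481. amphipods: 0.206 > 0.1481 → include.
Optimal diet: algal tufts, detritus clumps, amphipods — 3 of 3 types.

3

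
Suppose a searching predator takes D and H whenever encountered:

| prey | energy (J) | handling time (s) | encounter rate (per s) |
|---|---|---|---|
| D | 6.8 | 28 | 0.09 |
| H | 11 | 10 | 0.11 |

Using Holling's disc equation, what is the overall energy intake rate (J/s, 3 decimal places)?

Energy encountered per unit search time: 0.09×6.8 + 0.11×11 = 1.822 J/s.
Handling time per unit search time: 0.09×28 + 0.11×10 = 3.62.
Rate = 1.822/(1 + 3.62) = 0.3944 J/s.

0.394 J/s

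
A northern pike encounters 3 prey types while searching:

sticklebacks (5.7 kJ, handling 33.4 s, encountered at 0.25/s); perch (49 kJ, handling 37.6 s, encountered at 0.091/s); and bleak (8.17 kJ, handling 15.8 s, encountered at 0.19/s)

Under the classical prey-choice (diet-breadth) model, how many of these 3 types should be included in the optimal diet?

Rank by E/h (kJ/s): perch 1.3, bleak 0.517, sticklebacks 0.171. Include each in turn until the next type's E/h falls below the running intake rate.
Rate on top 1: 1.008. bleak: 0.517 < 1.008 → exclude; stop.
Optimal diet: perch — 1 of 3 types.

1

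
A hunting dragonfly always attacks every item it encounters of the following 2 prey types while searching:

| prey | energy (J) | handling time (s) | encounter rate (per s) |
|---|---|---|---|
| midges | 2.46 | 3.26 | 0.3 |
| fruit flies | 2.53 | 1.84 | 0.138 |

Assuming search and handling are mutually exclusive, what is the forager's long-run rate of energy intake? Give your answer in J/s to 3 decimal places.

R = Σλ_iE_i / (1 + Σλ_ih_i)
Numerator: 0.3×2.46 + 0.138×2.53 = 1.087
Denominator: 1 + 0.3×3.26 + 0.138×1.84 = 2.232
R = 1.087/2.232 = 0.4871 J/s

0.487 J/s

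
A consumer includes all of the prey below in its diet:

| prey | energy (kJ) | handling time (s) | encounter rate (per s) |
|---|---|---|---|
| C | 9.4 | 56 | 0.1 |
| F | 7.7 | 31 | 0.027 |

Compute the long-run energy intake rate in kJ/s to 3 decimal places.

Energy encountered per unit search time: 0.1×9.4 + 0.027×7.7 = 1.148 kJ/s.
Handling time per unit search time: 0.1×56 + 0.027×31 = 6.437.
Rate = 1.148/(1 + 6.437) = 0.1543 kJ/s.

0.154 kJ/s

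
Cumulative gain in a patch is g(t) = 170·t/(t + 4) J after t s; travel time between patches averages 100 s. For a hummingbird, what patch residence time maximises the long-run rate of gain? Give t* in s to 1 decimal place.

Maximise g(t)/(T+t): set derivative to zero → g'(t)(T+t) = g(t).
g'(t) = 170·4/(t + 4)². Setting 170·4/(t+4)² = 170t/[(t+4)(100+t)] gives 4(100+t) = t(t+4), so t² = 4×100 = 400.
t* = √400 = 20 s.

20.0 s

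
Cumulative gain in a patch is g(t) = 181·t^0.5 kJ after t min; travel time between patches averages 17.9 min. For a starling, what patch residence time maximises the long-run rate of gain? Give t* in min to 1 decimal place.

17.9 min

Optimal t* satisfies g'(t*) = g(t*)/(T + t*).
g'(t) = 0.5·181·t^-0.5. Setting 0.5·181·t^-0.5 = 181·t^0.5/(17.9+t) gives 0.5(17.9+t) = t, so 0.50·t = 0.5×17.9.
t* = 0.5×17.9/0.50 = 17.9 min.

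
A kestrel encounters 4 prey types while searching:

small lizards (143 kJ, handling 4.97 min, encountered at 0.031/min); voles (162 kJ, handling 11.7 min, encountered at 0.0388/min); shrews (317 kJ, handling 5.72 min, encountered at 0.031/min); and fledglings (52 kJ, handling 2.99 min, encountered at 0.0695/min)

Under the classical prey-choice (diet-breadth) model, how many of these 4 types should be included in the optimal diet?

4

Profitabilities (E/h, kJ/min): shrews 55.4, small lizards 28.8, fledglings 17.4, voles 13.8. Add prey in this order while the next type's profitability exceeds the intake rate on those already taken.
Rate on top 1: 8.347. small lizards: 28.8 > 8.347 → include.
Rate on top 2: 10.71. fledglings: 17.4 > 10.71 → include.
Rate on top 3: 11.61. voles: 13.8 > 11.61 → include.
Optimal diet: shrews, small lizards, fledglings, voles — 4 of 4 types.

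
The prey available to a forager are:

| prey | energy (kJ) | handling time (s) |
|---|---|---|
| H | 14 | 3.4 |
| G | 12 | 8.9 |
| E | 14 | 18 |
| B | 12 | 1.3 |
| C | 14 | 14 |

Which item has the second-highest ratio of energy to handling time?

In descending order of E/h:
B: 12/1.3 = 9.23 kJ/s
H: 14/3.4 = 4.12 kJ/s
G: 12/8.9 = 1.35 kJ/s
C: 14/14 = 1 kJ/s
E: 14/18 = 0.778 kJ/s

H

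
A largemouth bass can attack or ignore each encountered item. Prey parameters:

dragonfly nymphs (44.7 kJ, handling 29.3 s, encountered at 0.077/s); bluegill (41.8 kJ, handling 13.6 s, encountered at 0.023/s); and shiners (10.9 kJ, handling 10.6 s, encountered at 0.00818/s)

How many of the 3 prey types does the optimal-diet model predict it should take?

2

Profitabilities (E/h, kJ/s): bluegill 3.07, dragonfly nymphs 1.53, shiners 1.03. Add prey in this order while the next type's profitability exceeds the intake rate on those already taken.
Rate on top 1: 0.7323. dragonfly nymphs: 1.53 > 0.7323 → include.
Rate on top 2: 1.234. shiners: 1.03 < 1.234 → exclude; stop.
Optimal diet: bluegill, dragonfly nymphs — 2 of 3 types.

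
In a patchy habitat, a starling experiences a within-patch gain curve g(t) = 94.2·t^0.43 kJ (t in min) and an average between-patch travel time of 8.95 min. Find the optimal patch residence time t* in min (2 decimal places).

By the marginal value theorem, leave when the instantaneous gain rate g'(t) equals the habitat-wide average g(t)/(T + t).
g'(t) = 0.43·94.2·t^-0.57. Setting 0.43·94.2·t^-0.57 = 94.2·t^0.43/(8.95+t) gives 0.43(8.95+t) = t, so 0.57·t = 0.43×8.95.
t* = 0.43×8.95/0.57 = 6.752 min.

6.75 min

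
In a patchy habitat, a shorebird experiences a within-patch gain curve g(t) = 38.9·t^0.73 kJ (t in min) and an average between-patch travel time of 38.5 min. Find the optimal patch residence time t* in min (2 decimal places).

By the marginal value theorem, leave when the instantaneous gain rate g'(t) equals the habitat-wide average g(t)/(T + t).
g'(t) = 0.73·38.9·t^-0.27. Setting 0.73·38.9·t^-0.27 = 38.9·t^0.73/(38.5+t) gives 0.73(38.5+t) = t, so 0.27·t = 0.73×38.5.
t* = 0.73×38.5/0.27 = 104.1 min.

104.09 min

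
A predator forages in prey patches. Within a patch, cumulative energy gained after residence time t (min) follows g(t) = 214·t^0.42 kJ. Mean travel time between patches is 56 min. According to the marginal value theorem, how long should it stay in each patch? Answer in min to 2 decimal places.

40.55 min

Optimal t* satisfies g'(t*) = g(t*)/(T + t*).
g'(t) = 0.42·214·t^-0.58. Setting 0.42·214·t^-0.58 = 214·t^0.42/(56+t) gives 0.42(56+t) = t, so 0.58·t = 0.42×56.
t* = 0.42×56/0.58 = 40.55 min.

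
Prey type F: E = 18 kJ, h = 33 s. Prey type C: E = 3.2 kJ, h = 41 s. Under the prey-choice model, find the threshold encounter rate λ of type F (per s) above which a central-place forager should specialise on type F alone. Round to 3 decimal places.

0.005 per s

Drop type C once their profitability E₂/h₂ falls below the rate achievable on type F alone: E₂/h₂ = λE₁/(1 + λh₁).
Solve for λ: λE₁h₂ = E₂(1 + λh₁) → λ(E₁h₂ − E₂h₁) = E₂ → λ = E₂/(E₁h₂ − E₂h₁).
λ = 3.2/(18×41 − 3.2×33) = 3.2/632.4 = 0.00506 per s.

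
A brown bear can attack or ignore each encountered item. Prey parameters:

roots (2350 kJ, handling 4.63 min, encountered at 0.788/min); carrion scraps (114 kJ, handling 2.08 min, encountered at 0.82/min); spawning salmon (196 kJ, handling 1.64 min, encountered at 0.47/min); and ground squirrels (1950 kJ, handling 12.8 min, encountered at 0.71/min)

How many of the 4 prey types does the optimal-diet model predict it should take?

1

E/h in descending order: roots 508, ground squirrels 152, spawning salmon 120, carrion scraps 54.8 kJ/min. The optimal diet is the largest prefix of this list for which every included type satisfies E_i/h_i > R on the types above it.
Rate on top 1: 398.4. ground squirrels: 152 < 398.4 → exclude; stop.
Optimal diet: roots — 1 of 4 types.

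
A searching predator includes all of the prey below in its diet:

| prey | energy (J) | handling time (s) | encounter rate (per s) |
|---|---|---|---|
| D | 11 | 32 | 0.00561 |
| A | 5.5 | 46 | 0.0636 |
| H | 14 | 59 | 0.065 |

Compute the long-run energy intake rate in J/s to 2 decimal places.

0.17 J/s

Energy encountered per unit search time: 0.00561×11 + 0.0636×5.5 + 0.065×14 = 1.322 J/s.
Handling time per unit search time: 0.00561×32 + 0.0636×46 + 0.065×59 = 6.94.
Rate = 1.322/(1 + 6.94) = 0.1664 J/s.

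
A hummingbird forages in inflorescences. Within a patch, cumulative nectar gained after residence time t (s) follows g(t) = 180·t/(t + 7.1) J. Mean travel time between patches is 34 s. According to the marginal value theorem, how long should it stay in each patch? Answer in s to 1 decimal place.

15.5 s

Optimal t* satisfies g'(t*) = g(t*)/(T + t*).
g'(t) = 180·7.1/(t + 7.1)². Setting 180·7.1/(t+7.1)² = 180t/[(t+7.1)(34+t)] gives 7.1(34+t) = t(t+7.1), so t² = 7.1×34 = 241.4.
t* = √241.4 = 15.54 s.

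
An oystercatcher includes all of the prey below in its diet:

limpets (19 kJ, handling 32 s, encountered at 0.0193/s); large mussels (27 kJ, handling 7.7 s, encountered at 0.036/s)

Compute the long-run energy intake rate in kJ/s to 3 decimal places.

Energy encountered per unit search time: 0.0193×19 + 0.036×27 = 1.339 kJ/s.
Handling time per unit search time: 0.0193×32 + 0.036×7.7 = 0.8948.
Rate = 1.339/(1 + 0.8948) = 0.7065 kJ/s.

0.707 kJ/s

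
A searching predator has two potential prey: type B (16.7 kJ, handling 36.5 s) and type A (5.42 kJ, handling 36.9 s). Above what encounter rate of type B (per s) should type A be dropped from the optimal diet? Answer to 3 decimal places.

0.013 per s

The zero-one rule: include type A iff E₂/h₂ > λE₁/(1+λh₁). Equality gives the switch point.
λE₁h₂ = E₂ + λE₂h₁ ⇒ λ = E₂/(E₁h₂ − E₂h₁) = 5.42/(616.2 − 197.8) = 0.01295 per s.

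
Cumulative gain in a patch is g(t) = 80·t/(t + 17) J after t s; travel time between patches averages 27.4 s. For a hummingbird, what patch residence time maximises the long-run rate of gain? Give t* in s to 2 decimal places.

21.58 s

Maximise g(t)/(T+t): set derivative to zero → g'(t)(T+t) = g(t).
g'(t) = 80·17/(t + 17)². Setting 80·17/(t+17)² = 80t/[(t+17)(27.4+t)] gives 17(27.4+t) = t(t+17), so t² = 17×27.4 = 465.8.
t* = √465.8 = 21.58 s.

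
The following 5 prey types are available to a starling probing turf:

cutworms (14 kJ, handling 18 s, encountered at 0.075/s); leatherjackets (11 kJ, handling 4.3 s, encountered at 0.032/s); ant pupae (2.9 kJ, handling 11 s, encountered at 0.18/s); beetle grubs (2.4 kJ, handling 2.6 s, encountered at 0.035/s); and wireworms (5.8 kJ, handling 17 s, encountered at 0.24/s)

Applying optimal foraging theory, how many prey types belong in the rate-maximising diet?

Profitabilities (E/h, kJ/s): leatherjackets 2.56, beetle grubs 0.923, cutworms 0.778, wireworms 0.341, ant pupae 0.264. Add prey in this order while the next type's profitability exceeds the intake rate on those already taken.
Rate on top 1: 0.3094. beetle grubs: 0.923 > 0.3094 → include.
Rate on top 2: 0.3549. cutworms: 0.778 > 0.3549 → include.
Rate on top 3: 0.5763. wireworms: 0.341 < 0.5763 → exclude; stop.
Optimal diet: leatherjackets, beetle grubs, cutworms — 3 of 5 types.

3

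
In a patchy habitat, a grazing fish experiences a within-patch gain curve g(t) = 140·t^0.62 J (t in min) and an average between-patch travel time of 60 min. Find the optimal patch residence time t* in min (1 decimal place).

97.9 min

Optimal t* satisfies g'(t*) = g(t*)/(T + t*).
g'(t) = 0.62·140·t^-0.38. Setting 0.62·140·t^-0.38 = 140·t^0.62/(60+t) gives 0.62(60+t) = t, so 0.38·t = 0.62×60.
t* = 0.62×60/0.38 = 97.89 min.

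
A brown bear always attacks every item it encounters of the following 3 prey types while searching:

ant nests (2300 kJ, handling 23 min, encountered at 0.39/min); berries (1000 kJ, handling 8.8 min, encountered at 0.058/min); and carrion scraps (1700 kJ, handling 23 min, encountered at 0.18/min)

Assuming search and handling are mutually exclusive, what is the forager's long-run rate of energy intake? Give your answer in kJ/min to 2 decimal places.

R = (0.39×2300 + 0.058×1000 + 0.18×1700) / (1 + 0.39×23 + 0.058×8.8 + 0.18×23) = 1261/14.62 = 86.25 kJ/min.

86.25 kJ/min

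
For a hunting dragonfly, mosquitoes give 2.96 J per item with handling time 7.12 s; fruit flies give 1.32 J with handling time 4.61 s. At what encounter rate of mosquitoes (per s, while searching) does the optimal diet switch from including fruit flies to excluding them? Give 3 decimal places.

At the threshold, the rate on mosquitoes alone equals the profitability of fruit flies: λ·2.96/(1 + λ·7.12) = 1.32/4.61 = 0.2863.
Rearranging, λ(2.96 − 0.2863×7.12) = 0.2863, so λ = 0.2863/0.9213 = 0.3108 per s.

0.311 per s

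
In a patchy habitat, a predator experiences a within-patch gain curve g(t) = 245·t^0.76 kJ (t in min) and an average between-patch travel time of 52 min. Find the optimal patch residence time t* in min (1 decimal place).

164.7 min

Optimal t* satisfies g'(t*) = g(t*)/(T + t*).
g'(t) = 0.76·245·t^-0.24. Setting 0.76·245·t^-0.24 = 245·t^0.76/(52+t) gives 0.76(52+t) = t, so 0.24·t = 0.76×52.
t* = 0.76×52/0.24 = 164.7 min.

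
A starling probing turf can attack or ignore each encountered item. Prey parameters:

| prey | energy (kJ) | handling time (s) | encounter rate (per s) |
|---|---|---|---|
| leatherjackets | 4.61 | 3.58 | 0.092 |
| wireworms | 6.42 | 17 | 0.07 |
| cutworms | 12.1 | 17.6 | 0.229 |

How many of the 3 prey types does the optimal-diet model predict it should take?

Profitabilities (E/h, kJ/s): leatherjackets 1.29, cutworms 0.687, wireworms 0.378. Add prey in this order while the next type's profitability exceeds the intake rate on those already taken.
Rate on top 1: 0.319. cutworms: 0.687 > 0.319 → include.
Rate on top 2: 0.5961. wireworms: 0.378 < 0.5961 → exclude; stop.
Optimal diet: leatherjackets, cutworms — 2 of 3 types.

2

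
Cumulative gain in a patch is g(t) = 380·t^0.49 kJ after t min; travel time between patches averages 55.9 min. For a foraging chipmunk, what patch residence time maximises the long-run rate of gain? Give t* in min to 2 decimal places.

By the marginal value theorem, leave when the instantaneous gain rate g'(t) equals the habitat-wide average g(t)/(T + t).
g'(t) = 0.49·380·t^-0.51. Setting 0.49·380·t^-0.51 = 380·t^0.49/(55.9+t) gives 0.49(55.9+t) = t, so 0.51·t = 0.49×55.9.
t* = 0.49×55.9/0.51 = 53.71 min.

53.71 min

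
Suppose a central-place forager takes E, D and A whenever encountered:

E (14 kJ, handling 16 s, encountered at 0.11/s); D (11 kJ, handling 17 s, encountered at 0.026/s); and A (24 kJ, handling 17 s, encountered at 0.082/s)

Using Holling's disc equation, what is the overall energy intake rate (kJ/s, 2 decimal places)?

0.83 kJ/s

Energy encountered per unit search time: 0.11×14 + 0.026×11 + 0.082×24 = 3.794 kJ/s.
Handling time per unit search time: 0.11×16 + 0.026×17 + 0.082×17 = 3.596.
Rate = 3.794/(1 + 3.596) = 0.8255 kJ/s.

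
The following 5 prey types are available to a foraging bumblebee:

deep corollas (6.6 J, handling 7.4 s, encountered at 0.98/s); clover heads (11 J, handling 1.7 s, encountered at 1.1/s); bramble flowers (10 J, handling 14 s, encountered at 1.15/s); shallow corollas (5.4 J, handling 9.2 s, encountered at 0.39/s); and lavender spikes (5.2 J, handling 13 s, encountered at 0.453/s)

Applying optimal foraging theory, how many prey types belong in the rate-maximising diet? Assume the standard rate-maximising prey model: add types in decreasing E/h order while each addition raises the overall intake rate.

1

Rank by E/h (J/s): clover heads 6.47, deep corollas 0.892, bramble flowers 0.714, shallow corollas 0.587, lavender spikes 0.4. Include each in turn until the next type's E/h falls below the running intake rate.
Rate on top 1: 4.216. deep corollas: 0.892 < 4.216 → exclude; stop.
Optimal diet: clover heads — 1 of 5 types.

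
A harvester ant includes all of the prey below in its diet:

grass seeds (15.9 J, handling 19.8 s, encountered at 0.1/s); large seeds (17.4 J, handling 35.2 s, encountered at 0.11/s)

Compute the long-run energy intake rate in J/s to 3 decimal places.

0.511 J/s

R = Σλ_iE_i / (1 + Σλ_ih_i)
Numerator: 0.1×15.9 + 0.11×17.4 = 3.504
Denominator: 1 + 0.1×19.8 + 0.11×35.2 = 6.852
R = 3.504/6.852 = 0.5114 J/s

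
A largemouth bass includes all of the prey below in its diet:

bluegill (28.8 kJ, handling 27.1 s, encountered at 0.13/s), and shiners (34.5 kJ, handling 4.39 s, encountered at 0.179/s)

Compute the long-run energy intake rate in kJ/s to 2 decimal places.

R = (0.13×28.8 + 0.179×34.5) / (1 + 0.13×27.1 + 0.179×4.39) = 9.919/5.309 = 1.868 kJ/s.

1.87 kJ/s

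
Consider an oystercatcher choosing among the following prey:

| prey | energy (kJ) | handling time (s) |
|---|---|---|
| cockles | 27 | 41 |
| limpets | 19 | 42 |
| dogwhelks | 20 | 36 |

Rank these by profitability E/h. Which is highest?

Profitability E/h (kJ/s): cockles = 27/41 = 0.659, limpets = 19/42 = 0.452, dogwhelks = 20/36 = 0.556.
Ranked: cockles > dogwhelks > limpets.

cockles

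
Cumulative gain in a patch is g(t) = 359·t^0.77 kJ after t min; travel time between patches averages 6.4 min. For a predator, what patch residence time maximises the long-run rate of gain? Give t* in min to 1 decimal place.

By the marginal value theorem, leave when the instantaneous gain rate g'(t) equals the habitat-wide average g(t)/(T + t).
g'(t) = 0.77·359·t^-0.23. Setting 0.77·359·t^-0.23 = 359·t^0.77/(6.4+t) gives 0.77(6.4+t) = t, so 0.23·t = 0.77×6.4.
t* = 0.77×6.4/0.23 = 21.43 min.

21.4 min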